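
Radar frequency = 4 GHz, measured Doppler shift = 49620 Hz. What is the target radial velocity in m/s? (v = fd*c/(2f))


v = 49620 * 3e8 / (2 * 4000000000.0) = 1860.8 m/s

1860.8 m/s


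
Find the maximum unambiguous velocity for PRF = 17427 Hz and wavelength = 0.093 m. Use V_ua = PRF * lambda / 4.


V_ua = 17427 * 0.093 / 4 = 405.2 m/s

405.2 m/s


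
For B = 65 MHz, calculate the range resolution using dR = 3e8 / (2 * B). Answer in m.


dR = 3e8 / (2 * 65000000.0) = 2.31 m

2.31 m


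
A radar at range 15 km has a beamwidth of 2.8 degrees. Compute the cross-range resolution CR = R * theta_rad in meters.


BW_rad = 0.048869219
CR = 15000 * 0.048869219 = 733.0 m

733.0 m


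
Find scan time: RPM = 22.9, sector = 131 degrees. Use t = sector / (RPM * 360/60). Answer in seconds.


t = 131 / (22.9 * 360) * 60 = 0.95 s

0.95 s


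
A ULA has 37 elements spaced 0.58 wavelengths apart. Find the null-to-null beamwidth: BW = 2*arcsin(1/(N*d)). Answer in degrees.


1/(N*d) = 1/(37*0.58) = 0.046598
BW = 2*arcsin(0.046598) = 5.3 degrees

5.3 degrees


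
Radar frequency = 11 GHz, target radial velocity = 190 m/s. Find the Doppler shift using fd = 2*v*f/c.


fd = 2 * 190 * 11000000000.0 / 3e8 = 13933.3 Hz

13933.3 Hz


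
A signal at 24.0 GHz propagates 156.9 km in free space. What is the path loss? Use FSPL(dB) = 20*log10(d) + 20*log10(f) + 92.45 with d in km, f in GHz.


20*log10(156.9) = 43.91
20*log10(24.0) = 27.6
FSPL = 164.0 dB

164.0 dB


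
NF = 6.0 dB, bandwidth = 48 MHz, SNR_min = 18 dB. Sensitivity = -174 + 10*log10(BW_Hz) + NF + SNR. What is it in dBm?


10*log10(48000000.0) = 76.81
S = -174 + 76.81 + 6.0 + 18 = -73.2 dBm

-73.2 dBm


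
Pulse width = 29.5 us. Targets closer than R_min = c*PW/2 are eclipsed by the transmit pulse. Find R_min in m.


R_min = 3e8 * 29.5e-6 / 2 = 4425.0 m

4425.0 m


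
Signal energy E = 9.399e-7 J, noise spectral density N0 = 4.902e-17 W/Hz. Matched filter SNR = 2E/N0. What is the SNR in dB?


SNR_lin = 2 * 9.399e-7 / 4.902e-17 = 3.835e10
SNR_dB = 10*log10(3.835e10) = 105.8 dB

105.8 dB


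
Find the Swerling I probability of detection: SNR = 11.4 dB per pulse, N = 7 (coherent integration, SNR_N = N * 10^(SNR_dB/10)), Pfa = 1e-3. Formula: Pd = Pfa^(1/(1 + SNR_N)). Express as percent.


SNR_lin = 10^(11.4/10) = 13.80384
SNR_N = 7 * 13.80384 = 96.62688
1/(1 + SNR_N) = 1/97.62688 = 0.0102431
Pd = (1e-3)^0.0102431 = 0.93169
Pd = 93.2%

93.2%


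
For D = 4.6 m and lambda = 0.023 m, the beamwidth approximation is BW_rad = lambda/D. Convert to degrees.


BW_rad = 0.023 / 4.6 = 0.005
BW_deg = 0.29 degrees

0.29 degrees


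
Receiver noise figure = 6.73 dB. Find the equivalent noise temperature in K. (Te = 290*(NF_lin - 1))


NF_lin = 10^(6.73/10) = 4.709773
Te = 290 * (4.709773 - 1) = 1075.8 K

1075.8 K


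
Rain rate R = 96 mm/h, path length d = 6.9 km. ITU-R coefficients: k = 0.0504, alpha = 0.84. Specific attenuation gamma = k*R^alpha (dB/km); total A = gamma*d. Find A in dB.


gamma = 0.0504 * 96^0.84 = 2.330979 dB/km
A = 2.330979 * 6.9 = 16.08 dB

16.08 dB


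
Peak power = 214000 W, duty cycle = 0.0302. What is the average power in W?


P_avg = 214000 * 0.0302 = 6462.8 W

6462.8 W


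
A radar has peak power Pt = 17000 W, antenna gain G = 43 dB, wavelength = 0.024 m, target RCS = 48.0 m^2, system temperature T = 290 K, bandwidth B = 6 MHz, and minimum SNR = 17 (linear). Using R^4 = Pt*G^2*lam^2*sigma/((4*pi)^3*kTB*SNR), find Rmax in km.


G_lin = 10^(43/10) = 19952.62315
R^4 = 17000 * 19952.62315^2 * 0.024^2 * 48.0 / ((4*pi)^3 * 1.38e-23 * 290 * 6000000.0 * 17)
R^4 = 2.30997e20 m^4
R_max = (2.30997e20)^(1/4) = 123282.5 m = 123.3 km

123.3 km


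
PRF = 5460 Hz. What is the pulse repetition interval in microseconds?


PRI = 1/5460 = 0.0001831502 s = 183.2 us

183.2 us


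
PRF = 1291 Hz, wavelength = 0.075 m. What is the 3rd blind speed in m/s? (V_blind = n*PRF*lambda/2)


V_blind = 3 * 1291 * 0.075 / 2 = 145.2 m/s

145.2 m/s


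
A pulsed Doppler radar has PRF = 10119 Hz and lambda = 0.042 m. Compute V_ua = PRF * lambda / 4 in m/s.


V_ua = 10119 * 0.042 / 4 = 106.2 m/s

106.2 m/s


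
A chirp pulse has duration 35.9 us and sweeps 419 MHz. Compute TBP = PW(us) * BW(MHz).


TBP = 35.9 * 419 = 15042.1

15042.1


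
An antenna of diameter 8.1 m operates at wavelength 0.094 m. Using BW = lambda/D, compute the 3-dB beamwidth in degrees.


BW_rad = 0.094 / 8.1 = 0.011605
BW_deg = 0.66 degrees

0.66 degrees


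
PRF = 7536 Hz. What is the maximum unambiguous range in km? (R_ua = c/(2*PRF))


R_ua = 3e8 / (2 * 7536) = 19904.5 m = 19.9 km

19.9 km


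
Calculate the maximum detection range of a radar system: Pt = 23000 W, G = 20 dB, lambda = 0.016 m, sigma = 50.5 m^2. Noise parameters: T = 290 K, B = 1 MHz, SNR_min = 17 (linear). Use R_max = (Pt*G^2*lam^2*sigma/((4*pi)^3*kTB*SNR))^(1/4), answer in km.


G_lin = 10^(20/10) = 100.0
R^4 = 23000 * 100.0^2 * 0.016^2 * 50.5 / ((4*pi)^3 * 1.38e-23 * 290 * 1000000.0 * 17)
R^4 = 2.20244e16 m^4
R_max = (2.20244e16)^(1/4) = 12182.2 m = 12.2 km

12.2 km


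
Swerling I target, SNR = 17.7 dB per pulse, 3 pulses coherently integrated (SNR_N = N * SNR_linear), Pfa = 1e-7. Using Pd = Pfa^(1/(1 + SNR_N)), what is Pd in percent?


SNR_lin = 10^(17.7/10) = 58.88437
SNR_N = 3 * 58.88437 = 176.65311
1/(1 + SNR_N) = 1/177.65311 = 0.0056289
Pd = (1e-7)^0.0056289 = 0.91327
Pd = 91.3%

91.3%


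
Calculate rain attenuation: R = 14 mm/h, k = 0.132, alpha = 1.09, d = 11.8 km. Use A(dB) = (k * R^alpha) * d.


gamma = 0.132 * 14^1.09 = 2.343438 dB/km
A = 2.343438 * 11.8 = 27.65 dB

27.65 dB


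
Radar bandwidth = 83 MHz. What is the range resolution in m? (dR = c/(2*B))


dR = 3e8 / (2 * 83000000.0) = 1.81 m

1.81 m


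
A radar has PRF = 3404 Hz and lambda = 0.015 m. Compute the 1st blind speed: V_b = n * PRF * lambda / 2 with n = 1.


V_blind = 1 * 3404 * 0.015 / 2 = 25.5 m/s

25.5 m/s


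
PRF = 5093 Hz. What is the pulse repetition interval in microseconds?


PRI = 1/5093 = 0.0001963479 s = 196.3 us

196.3 us


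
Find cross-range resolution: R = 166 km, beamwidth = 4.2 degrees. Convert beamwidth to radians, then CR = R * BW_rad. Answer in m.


BW_rad = 0.073303829
CR = 166000 * 0.073303829 = 12168.4 m

12168.4 m


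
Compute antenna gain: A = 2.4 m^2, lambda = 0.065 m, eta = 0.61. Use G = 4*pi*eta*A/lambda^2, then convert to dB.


G_linear = 4*pi*0.61*2.4/0.065^2 = 4354.36
G_dB = 10*log10(4354.36) = 36.4 dB

36.4 dB


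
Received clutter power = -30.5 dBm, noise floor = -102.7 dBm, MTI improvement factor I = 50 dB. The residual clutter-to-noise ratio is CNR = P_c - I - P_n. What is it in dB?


CNR = -30.5 - 50 - (-102.7) = 22.2 dB

22.2 dB


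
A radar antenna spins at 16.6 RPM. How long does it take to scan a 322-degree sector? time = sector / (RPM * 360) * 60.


t = 322 / (16.6 * 360) * 60 = 3.23 s

3.23 s


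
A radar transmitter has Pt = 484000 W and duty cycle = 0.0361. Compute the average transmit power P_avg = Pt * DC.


P_avg = 484000 * 0.0361 = 17472.4 W

17472.4 W


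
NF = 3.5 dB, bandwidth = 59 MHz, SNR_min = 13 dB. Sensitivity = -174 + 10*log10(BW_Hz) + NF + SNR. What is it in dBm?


10*log10(59000000.0) = 77.71
S = -174 + 77.71 + 3.5 + 13 = -79.8 dBm

-79.8 dBm


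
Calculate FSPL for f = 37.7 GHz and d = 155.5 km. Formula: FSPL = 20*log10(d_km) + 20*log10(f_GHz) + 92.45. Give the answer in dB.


20*log10(155.5) = 43.83
20*log10(37.7) = 31.53
FSPL = 167.8 dB

167.8 dB


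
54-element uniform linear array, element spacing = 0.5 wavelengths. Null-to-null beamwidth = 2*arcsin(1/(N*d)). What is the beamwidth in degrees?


1/(N*d) = 1/(54*0.5) = 0.037037
BW = 2*arcsin(0.037037) = 4.2 degrees

4.2 degrees


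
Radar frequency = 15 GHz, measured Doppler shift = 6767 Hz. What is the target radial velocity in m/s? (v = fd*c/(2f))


v = 6767 * 3e8 / (2 * 15000000000.0) = 67.7 m/s

67.7 m/s


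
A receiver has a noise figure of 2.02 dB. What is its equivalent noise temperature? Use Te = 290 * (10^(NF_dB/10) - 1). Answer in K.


NF_lin = 10^(2.02/10) = 1.592209
Te = 290 * (1.592209 - 1) = 171.7 K

171.7 K


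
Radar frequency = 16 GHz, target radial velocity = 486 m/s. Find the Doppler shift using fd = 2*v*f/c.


fd = 2 * 486 * 16000000000.0 / 3e8 = 51840.0 Hz

51840.0 Hz


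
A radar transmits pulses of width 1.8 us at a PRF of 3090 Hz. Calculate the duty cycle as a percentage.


DC = 1.8e-6 * 3090 * 100 = 0.56%

0.56%


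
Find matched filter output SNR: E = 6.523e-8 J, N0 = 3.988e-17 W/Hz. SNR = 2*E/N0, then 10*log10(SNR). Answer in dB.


SNR_lin = 2 * 6.523e-8 / 3.988e-17 = 3.271e9
SNR_dB = 10*log10(3.271e9) = 95.1 dB

95.1 dB


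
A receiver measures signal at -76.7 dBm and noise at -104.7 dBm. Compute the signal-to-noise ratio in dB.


SNR = -76.7 - (-104.7) = 28.0 dB

28.0 dB


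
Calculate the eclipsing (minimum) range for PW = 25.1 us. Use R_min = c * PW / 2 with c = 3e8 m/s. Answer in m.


R_min = 3e8 * 25.1e-6 / 2 = 3765.0 m

3765.0 m


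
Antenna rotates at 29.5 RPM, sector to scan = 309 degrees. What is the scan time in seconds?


t = 309 / (29.5 * 360) * 60 = 1.75 s

1.75 s


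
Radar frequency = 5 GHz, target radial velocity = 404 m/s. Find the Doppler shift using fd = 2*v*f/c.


fd = 2 * 404 * 5000000000.0 / 3e8 = 13466.7 Hz

13466.7 Hz


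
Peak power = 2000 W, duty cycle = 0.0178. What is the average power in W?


P_avg = 2000 * 0.0178 = 35.6 W

35.6 W


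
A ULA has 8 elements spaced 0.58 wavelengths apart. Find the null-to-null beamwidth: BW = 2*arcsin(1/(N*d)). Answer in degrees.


1/(N*d) = 1/(8*0.58) = 0.215517
BW = 2*arcsin(0.215517) = 24.9 degrees

24.9 degrees


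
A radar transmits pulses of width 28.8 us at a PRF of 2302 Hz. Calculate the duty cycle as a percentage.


DC = 28.8e-6 * 2302 * 100 = 6.63%

6.63%


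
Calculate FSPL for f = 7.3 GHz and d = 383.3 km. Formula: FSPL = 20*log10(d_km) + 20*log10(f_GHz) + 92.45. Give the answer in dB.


20*log10(383.3) = 51.67
20*log10(7.3) = 17.27
FSPL = 161.4 dB

161.4 dB


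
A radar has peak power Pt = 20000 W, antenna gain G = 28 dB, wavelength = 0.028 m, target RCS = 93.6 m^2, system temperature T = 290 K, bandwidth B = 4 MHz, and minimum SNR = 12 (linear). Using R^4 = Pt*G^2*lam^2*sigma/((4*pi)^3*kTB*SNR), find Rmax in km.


G_lin = 10^(28/10) = 630.957344
R^4 = 20000 * 630.957344^2 * 0.028^2 * 93.6 / ((4*pi)^3 * 1.38e-23 * 290 * 4000000.0 * 12)
R^4 = 1.53276e18 m^4
R_max = (1.53276e18)^(1/4) = 35185.9 m = 35.2 km

35.2 km


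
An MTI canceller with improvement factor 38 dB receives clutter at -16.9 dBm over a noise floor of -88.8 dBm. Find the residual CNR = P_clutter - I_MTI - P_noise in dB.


CNR = -16.9 - 38 - (-88.8) = 33.9 dB

33.9 dB


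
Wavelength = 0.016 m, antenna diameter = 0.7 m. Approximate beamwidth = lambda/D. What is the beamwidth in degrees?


BW_rad = 0.016 / 0.7 = 0.022857
BW_deg = 1.31 degrees

1.31 degrees


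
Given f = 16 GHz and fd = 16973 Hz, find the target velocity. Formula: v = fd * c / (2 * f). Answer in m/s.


v = 16973 * 3e8 / (2 * 16000000000.0) = 159.1 m/s

159.1 m/s


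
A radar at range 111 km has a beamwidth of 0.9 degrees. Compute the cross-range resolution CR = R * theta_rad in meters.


BW_rad = 0.015707963
CR = 111000 * 0.015707963 = 1743.6 m

1743.6 m


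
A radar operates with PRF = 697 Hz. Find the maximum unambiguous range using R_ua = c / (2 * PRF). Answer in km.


R_ua = 3e8 / (2 * 697) = 215208.0 m = 215.2 km

215.2 km


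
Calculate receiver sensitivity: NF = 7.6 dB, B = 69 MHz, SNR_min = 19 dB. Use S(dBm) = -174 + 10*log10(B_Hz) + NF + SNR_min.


10*log10(69000000.0) = 78.39
S = -174 + 78.39 + 7.6 + 19 = -69.0 dBm

-69.0 dBm


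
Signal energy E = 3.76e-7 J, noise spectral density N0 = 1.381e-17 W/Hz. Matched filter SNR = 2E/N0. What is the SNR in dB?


SNR_lin = 2 * 3.76e-7 / 1.381e-17 = 5.445e10
SNR_dB = 10*log10(5.445e10) = 107.4 dB

107.4 dB


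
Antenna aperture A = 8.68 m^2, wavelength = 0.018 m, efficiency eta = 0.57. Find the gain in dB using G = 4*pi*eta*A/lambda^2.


G_linear = 4*pi*0.57*8.68/0.018^2 = 191893.13
G_dB = 10*log10(191893.13) = 52.8 dB

52.8 dB


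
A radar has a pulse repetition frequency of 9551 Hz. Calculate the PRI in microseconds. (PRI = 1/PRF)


PRI = 1/9551 = 0.0001047011 s = 104.7 us

104.7 us


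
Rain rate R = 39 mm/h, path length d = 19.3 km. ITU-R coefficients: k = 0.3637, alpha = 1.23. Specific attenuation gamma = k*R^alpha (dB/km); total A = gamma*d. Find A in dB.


gamma = 0.3637 * 39^1.23 = 32.942213 dB/km
A = 32.942213 * 19.3 = 635.78 dB

635.78 dB


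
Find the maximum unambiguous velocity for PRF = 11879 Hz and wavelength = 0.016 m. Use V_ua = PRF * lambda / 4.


V_ua = 11879 * 0.016 / 4 = 47.5 m/s

47.5 m/s


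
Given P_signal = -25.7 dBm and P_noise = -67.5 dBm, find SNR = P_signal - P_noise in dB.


SNR = -25.7 - (-67.5) = 41.8 dB

41.8 dB


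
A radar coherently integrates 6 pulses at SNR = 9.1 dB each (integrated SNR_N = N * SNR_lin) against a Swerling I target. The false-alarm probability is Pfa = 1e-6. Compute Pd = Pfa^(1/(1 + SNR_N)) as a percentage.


SNR_lin = 10^(9.1/10) = 8.12831
SNR_N = 6 * 8.12831 = 48.76986
1/(1 + SNR_N) = 1/49.76986 = 0.0200925
Pd = (1e-6)^0.0200925 = 0.75761
Pd = 75.8%

75.8%


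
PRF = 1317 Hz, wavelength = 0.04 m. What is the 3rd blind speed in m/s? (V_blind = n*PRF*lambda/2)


V_blind = 3 * 1317 * 0.04 / 2 = 79.0 m/s

79.0 m/s


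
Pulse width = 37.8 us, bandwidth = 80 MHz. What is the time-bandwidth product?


TBP = 37.8 * 80 = 3024.0

3024.0


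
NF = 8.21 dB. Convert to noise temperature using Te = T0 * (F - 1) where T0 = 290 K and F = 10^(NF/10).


NF_lin = 10^(8.21/10) = 6.622165
Te = 290 * (6.622165 - 1) = 1630.4 K

1630.4 K


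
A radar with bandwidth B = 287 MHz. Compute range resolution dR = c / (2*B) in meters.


dR = 3e8 / (2 * 287000000.0) = 0.52 m

0.52 m


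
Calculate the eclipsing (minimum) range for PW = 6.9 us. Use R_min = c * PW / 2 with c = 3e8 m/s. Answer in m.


R_min = 3e8 * 6.9e-6 / 2 = 1035.0 m

1035.0 m


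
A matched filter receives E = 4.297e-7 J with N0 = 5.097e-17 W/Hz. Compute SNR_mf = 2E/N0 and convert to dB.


SNR_lin = 2 * 4.297e-7 / 5.097e-17 = 1.686e10
SNR_dB = 10*log10(1.686e10) = 102.3 dB

102.3 dB


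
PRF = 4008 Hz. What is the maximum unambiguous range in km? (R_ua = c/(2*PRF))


R_ua = 3e8 / (2 * 4008) = 37425.1 m = 37.4 km

37.4 km


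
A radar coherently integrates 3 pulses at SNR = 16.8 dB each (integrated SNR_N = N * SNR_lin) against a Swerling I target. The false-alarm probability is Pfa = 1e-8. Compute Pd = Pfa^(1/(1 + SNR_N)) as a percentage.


SNR_lin = 10^(16.8/10) = 47.86301
SNR_N = 3 * 47.86301 = 143.58903
1/(1 + SNR_N) = 1/144.58903 = 0.0069162
Pd = (1e-8)^0.0069162 = 0.88038
Pd = 88.0%

88.0%


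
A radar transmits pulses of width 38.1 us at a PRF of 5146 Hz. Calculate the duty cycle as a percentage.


DC = 38.1e-6 * 5146 * 100 = 19.61%

19.61%


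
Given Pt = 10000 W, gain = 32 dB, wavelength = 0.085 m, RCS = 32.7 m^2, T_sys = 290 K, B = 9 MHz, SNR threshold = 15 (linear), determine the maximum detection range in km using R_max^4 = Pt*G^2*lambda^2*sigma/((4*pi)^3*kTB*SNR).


G_lin = 10^(32/10) = 1584.893192
R^4 = 10000 * 1584.893192^2 * 0.085^2 * 32.7 / ((4*pi)^3 * 1.38e-23 * 290 * 9000000.0 * 15)
R^4 = 5.53535e18 m^4
R_max = (5.53535e18)^(1/4) = 48505.0 m = 48.5 km

48.5 km


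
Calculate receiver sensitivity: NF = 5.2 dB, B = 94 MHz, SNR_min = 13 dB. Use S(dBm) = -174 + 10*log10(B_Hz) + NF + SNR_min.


10*log10(94000000.0) = 79.73
S = -174 + 79.73 + 5.2 + 13 = -76.1 dBm

-76.1 dBm


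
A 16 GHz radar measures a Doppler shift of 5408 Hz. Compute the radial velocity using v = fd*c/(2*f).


v = 5408 * 3e8 / (2 * 16000000000.0) = 50.7 m/s

50.7 m/s


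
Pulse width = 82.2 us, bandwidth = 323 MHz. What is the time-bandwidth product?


TBP = 82.2 * 323 = 26550.6

26550.6


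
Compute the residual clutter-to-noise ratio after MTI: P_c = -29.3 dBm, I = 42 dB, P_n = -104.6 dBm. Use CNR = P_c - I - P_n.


CNR = -29.3 - 42 - (-104.6) = 33.3 dB

33.3 dB


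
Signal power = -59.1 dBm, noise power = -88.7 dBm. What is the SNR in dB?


SNR = -59.1 - (-88.7) = 29.6 dB

29.6 dB


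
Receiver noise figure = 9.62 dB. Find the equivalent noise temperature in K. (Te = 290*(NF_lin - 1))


NF_lin = 10^(9.62/10) = 9.162205
Te = 290 * (9.162205 - 1) = 2367.0 K

2367.0 K


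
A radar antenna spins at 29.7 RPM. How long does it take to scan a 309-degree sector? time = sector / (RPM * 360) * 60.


t = 309 / (29.7 * 360) * 60 = 1.73 s

1.73 s


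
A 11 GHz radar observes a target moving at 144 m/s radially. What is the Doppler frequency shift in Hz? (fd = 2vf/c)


fd = 2 * 144 * 11000000000.0 / 3e8 = 10560.0 Hz

10560.0 Hz


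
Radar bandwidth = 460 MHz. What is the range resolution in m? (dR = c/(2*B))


dR = 3e8 / (2 * 460000000.0) = 0.33 m

0.33 m


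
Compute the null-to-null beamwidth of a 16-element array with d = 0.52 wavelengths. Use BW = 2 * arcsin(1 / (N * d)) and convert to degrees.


1/(N*d) = 1/(16*0.52) = 0.120192
BW = 2*arcsin(0.120192) = 13.8 degrees

13.8 degrees


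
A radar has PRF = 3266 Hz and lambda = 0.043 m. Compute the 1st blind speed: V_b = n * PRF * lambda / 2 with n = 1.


V_blind = 1 * 3266 * 0.043 / 2 = 70.2 m/s

70.2 m/s


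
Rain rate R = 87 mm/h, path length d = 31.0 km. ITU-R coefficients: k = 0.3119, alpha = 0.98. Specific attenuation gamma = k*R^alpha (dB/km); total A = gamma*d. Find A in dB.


gamma = 0.3119 * 87^0.98 = 24.816712 dB/km
A = 24.816712 * 31.0 = 769.32 dB

769.32 dB


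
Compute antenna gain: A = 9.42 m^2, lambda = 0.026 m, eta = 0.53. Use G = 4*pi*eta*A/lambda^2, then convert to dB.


G_linear = 4*pi*0.53*9.42/0.026^2 = 92808.97
G_dB = 10*log10(92808.97) = 49.7 dB

49.7 dB


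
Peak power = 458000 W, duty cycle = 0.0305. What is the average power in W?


P_avg = 458000 * 0.0305 = 13969.0 W

13969.0 W


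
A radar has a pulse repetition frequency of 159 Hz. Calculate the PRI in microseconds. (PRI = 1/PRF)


PRI = 1/159 = 0.0062893082 s = 6289.3 us

6289.3 us


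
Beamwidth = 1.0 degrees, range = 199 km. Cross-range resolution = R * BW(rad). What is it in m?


BW_rad = 0.017453293
CR = 199000 * 0.017453293 = 3473.2 m

3473.2 m


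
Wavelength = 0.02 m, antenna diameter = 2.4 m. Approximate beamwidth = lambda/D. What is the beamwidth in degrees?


BW_rad = 0.02 / 2.4 = 0.008333
BW_deg = 0.48 degrees

0.48 degrees


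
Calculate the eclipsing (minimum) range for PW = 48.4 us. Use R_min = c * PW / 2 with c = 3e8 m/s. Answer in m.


R_min = 3e8 * 48.4e-6 / 2 = 7260.0 m

7260.0 m


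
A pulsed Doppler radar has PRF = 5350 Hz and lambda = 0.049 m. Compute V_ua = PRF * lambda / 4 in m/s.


V_ua = 5350 * 0.049 / 4 = 65.5 m/s

65.5 m/s


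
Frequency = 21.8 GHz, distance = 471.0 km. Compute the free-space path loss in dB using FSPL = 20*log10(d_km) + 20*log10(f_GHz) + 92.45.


20*log10(471.0) = 53.46
20*log10(21.8) = 26.77
FSPL = 172.7 dB

172.7 dB


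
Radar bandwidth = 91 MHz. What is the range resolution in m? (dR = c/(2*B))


dR = 3e8 / (2 * 91000000.0) = 1.65 m

1.65 m


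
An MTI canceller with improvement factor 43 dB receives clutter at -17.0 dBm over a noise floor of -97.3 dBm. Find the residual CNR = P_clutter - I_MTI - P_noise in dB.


CNR = -17.0 - 43 - (-97.3) = 37.3 dB

37.3 dB


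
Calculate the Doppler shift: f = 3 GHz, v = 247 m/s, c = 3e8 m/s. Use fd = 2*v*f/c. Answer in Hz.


fd = 2 * 247 * 3000000000.0 / 3e8 = 4940.0 Hz

4940.0 Hz


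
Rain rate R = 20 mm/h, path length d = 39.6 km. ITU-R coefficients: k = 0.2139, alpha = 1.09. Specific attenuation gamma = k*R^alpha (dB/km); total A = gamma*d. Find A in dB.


gamma = 0.2139 * 20^1.09 = 5.601876 dB/km
A = 5.601876 * 39.6 = 221.83 dB

221.83 dB


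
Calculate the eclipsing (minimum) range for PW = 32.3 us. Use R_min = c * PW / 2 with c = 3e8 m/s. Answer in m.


R_min = 3e8 * 32.3e-6 / 2 = 4845.0 m

4845.0 m


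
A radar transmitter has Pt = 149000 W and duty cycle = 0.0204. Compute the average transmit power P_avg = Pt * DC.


P_avg = 149000 * 0.0204 = 3039.6 W

3039.6 W


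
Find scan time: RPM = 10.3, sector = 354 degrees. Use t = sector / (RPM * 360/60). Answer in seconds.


t = 354 / (10.3 * 360) * 60 = 5.73 s

5.73 s


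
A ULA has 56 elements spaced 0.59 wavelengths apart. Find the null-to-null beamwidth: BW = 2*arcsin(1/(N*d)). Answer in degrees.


1/(N*d) = 1/(56*0.59) = 0.030266
BW = 2*arcsin(0.030266) = 3.5 degrees

3.5 degrees


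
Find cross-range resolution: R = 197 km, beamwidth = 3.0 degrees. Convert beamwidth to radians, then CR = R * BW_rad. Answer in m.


BW_rad = 0.052359878
CR = 197000 * 0.052359878 = 10314.9 m

10314.9 m


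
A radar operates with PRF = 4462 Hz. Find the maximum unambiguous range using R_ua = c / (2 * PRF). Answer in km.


R_ua = 3e8 / (2 * 4462) = 33617.2 m = 33.6 km

33.6 km


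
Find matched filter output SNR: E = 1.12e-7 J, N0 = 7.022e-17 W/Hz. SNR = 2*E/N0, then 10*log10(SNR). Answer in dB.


SNR_lin = 2 * 1.12e-7 / 7.022e-17 = 3.19e9
SNR_dB = 10*log10(3.19e9) = 95.0 dB

95.0 dB


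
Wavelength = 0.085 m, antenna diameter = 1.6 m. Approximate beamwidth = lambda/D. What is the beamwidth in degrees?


BW_rad = 0.085 / 1.6 = 0.053125
BW_deg = 3.04 degrees

3.04 degrees


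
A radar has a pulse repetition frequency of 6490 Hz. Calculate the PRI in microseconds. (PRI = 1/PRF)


PRI = 1/6490 = 0.0001540832 s = 154.1 us

154.1 us


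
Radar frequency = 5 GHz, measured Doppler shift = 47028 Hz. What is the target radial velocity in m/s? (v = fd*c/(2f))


v = 47028 * 3e8 / (2 * 5000000000.0) = 1410.8 m/s

1410.8 m/s


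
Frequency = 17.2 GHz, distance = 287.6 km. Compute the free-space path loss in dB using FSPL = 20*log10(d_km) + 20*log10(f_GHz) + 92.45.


20*log10(287.6) = 49.18
20*log10(17.2) = 24.71
FSPL = 166.3 dB

166.3 dB


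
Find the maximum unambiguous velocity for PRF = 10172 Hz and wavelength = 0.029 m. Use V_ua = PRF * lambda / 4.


V_ua = 10172 * 0.029 / 4 = 73.7 m/s

73.7 m/s


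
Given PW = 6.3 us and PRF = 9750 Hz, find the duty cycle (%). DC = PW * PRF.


DC = 6.3e-6 * 9750 * 100 = 6.14%

6.14%


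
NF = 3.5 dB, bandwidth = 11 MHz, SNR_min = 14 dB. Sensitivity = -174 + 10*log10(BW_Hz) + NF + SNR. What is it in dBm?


10*log10(11000000.0) = 70.41
S = -174 + 70.41 + 3.5 + 14 = -86.1 dBm

-86.1 dBm


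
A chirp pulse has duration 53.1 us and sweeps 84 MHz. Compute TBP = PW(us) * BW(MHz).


TBP = 53.1 * 84 = 4460.4

4460.4


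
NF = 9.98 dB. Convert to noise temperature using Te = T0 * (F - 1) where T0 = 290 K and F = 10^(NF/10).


NF_lin = 10^(9.98/10) = 9.954054
Te = 290 * (9.954054 - 1) = 2596.7 K

2596.7 K


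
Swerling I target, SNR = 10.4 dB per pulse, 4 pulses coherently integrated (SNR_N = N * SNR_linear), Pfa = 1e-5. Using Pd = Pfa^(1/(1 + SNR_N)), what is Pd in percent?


SNR_lin = 10^(10.4/10) = 10.96478
SNR_N = 4 * 10.96478 = 43.85912
1/(1 + SNR_N) = 1/44.85912 = 0.022292
Pd = (1e-5)^0.022292 = 0.77364
Pd = 77.4%

77.4%


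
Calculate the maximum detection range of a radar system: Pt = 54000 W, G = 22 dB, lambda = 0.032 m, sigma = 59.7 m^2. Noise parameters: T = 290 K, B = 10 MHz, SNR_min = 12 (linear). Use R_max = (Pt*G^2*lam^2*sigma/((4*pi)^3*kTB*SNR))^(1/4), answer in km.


G_lin = 10^(22/10) = 158.489319
R^4 = 54000 * 158.489319^2 * 0.032^2 * 59.7 / ((4*pi)^3 * 1.38e-23 * 290 * 10000000.0 * 12)
R^4 = 8.70122e16 m^4
R_max = (8.70122e16)^(1/4) = 17174.9 m = 17.2 km

17.2 km


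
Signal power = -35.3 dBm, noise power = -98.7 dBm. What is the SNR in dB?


SNR = -35.3 - (-98.7) = 63.4 dB

63.4 dB


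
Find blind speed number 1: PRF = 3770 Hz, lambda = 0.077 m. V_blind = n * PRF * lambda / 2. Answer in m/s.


V_blind = 1 * 3770 * 0.077 / 2 = 145.1 m/s

145.1 m/s


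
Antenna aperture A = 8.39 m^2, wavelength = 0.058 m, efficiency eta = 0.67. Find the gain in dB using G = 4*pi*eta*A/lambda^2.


G_linear = 4*pi*0.67*8.39/0.058^2 = 20998.61
G_dB = 10*log10(20998.61) = 43.2 dB

43.2 dB


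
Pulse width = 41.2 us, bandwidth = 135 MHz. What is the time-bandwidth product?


TBP = 41.2 * 135 = 5562.0

5562.0


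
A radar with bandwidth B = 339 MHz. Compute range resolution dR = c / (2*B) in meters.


dR = 3e8 / (2 * 339000000.0) = 0.44 m

0.44 m


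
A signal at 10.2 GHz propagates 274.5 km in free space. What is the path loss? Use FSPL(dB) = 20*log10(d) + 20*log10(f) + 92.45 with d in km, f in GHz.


20*log10(274.5) = 48.77
20*log10(10.2) = 20.17
FSPL = 161.4 dB

161.4 dB


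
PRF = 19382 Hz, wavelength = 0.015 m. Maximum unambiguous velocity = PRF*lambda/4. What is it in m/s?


V_ua = 19382 * 0.015 / 4 = 72.7 m/s

72.7 m/s


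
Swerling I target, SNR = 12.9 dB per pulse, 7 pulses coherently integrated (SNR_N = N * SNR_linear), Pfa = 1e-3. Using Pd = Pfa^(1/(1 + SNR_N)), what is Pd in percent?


SNR_lin = 10^(12.9/10) = 19.49845
SNR_N = 7 * 19.49845 = 136.48915
1/(1 + SNR_N) = 1/137.48915 = 0.0072733
Pd = (1e-3)^0.0072733 = 0.951
Pd = 95.1%

95.1%


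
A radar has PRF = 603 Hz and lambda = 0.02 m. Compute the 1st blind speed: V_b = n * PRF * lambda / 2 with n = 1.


V_blind = 1 * 603 * 0.02 / 2 = 6.0 m/s

6.0 m/s


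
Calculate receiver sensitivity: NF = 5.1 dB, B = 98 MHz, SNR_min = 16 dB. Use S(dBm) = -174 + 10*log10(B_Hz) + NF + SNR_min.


10*log10(98000000.0) = 79.91
S = -174 + 79.91 + 5.1 + 16 = -73.0 dBm

-73.0 dBm


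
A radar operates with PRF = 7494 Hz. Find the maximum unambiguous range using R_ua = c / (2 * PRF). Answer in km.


R_ua = 3e8 / (2 * 7494) = 20016.0 m = 20.0 km

20.0 km


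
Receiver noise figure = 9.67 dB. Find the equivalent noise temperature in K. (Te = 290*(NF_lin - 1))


NF_lin = 10^(9.67/10) = 9.268298
Te = 290 * (9.268298 - 1) = 2397.8 K

2397.8 K


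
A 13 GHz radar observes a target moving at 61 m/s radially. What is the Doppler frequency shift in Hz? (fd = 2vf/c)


fd = 2 * 61 * 13000000000.0 / 3e8 = 5286.7 Hz

5286.7 Hz


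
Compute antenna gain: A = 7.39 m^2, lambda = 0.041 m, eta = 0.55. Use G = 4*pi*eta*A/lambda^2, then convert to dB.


G_linear = 4*pi*0.55*7.39/0.041^2 = 30384.3
G_dB = 10*log10(30384.3) = 44.8 dB

44.8 dB


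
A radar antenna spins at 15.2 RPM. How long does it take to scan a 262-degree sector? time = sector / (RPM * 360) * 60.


t = 262 / (15.2 * 360) * 60 = 2.87 s

2.87 s


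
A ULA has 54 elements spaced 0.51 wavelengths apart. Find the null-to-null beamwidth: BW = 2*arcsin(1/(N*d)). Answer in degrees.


1/(N*d) = 1/(54*0.51) = 0.036311
BW = 2*arcsin(0.036311) = 4.2 degrees

4.2 degrees


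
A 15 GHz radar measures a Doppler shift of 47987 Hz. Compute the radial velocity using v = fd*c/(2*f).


v = 47987 * 3e8 / (2 * 15000000000.0) = 479.9 m/s

479.9 m/s


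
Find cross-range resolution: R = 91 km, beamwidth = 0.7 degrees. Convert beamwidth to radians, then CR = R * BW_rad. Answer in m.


BW_rad = 0.012217305
CR = 91000 * 0.012217305 = 1111.8 m

1111.8 m


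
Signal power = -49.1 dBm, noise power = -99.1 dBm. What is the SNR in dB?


SNR = -49.1 - (-99.1) = 50.0 dB

50.0 dB


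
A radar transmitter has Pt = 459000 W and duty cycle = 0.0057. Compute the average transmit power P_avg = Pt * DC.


P_avg = 459000 * 0.0057 = 2616.3 W

2616.3 W


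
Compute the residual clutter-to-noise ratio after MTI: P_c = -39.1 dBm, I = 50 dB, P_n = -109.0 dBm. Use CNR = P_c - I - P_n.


CNR = -39.1 - 50 - (-109.0) = 19.9 dB

19.9 dB


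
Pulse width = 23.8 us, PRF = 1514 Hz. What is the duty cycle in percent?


DC = 23.8e-6 * 1514 * 100 = 3.6%

3.6%


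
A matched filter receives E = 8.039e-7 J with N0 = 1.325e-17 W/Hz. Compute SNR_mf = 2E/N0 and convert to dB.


SNR_lin = 2 * 8.039e-7 / 1.325e-17 = 1.213e11
SNR_dB = 10*log10(1.213e11) = 110.8 dB

110.8 dB


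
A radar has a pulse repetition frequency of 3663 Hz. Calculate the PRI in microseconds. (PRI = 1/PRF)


PRI = 1/3663 = 0.0002730003 s = 273.0 us

273.0 us


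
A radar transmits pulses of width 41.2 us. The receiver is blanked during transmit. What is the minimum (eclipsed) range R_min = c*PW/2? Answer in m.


R_min = 3e8 * 41.2e-6 / 2 = 6180.0 m

6180.0 m


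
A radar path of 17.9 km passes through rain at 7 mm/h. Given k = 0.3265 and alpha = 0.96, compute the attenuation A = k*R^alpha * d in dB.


gamma = 0.3265 * 7^0.96 = 2.114352 dB/km
A = 2.114352 * 17.9 = 37.85 dB

37.85 dB


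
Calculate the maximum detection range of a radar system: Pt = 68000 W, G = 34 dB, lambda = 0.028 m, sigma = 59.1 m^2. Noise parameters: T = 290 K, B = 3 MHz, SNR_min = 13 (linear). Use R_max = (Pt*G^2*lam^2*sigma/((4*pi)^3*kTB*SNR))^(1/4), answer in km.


G_lin = 10^(34/10) = 2511.886432
R^4 = 68000 * 2511.886432^2 * 0.028^2 * 59.1 / ((4*pi)^3 * 1.38e-23 * 290 * 3000000.0 * 13)
R^4 = 6.41861e19 m^4
R_max = (6.41861e19)^(1/4) = 89507.7 m = 89.5 km

89.5 km


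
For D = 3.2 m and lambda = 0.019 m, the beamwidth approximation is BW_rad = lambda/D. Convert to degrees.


BW_rad = 0.019 / 3.2 = 0.005937
BW_deg = 0.34 degrees

0.34 degrees


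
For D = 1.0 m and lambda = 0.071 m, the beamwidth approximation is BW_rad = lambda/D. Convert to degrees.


BW_rad = 0.071 / 1.0 = 0.071
BW_deg = 4.07 degrees

4.07 degrees


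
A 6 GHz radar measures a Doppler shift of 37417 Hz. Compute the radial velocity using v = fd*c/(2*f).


v = 37417 * 3e8 / (2 * 6000000000.0) = 935.4 m/s

935.4 m/s


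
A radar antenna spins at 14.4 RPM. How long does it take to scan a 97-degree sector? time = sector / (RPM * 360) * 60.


t = 97 / (14.4 * 360) * 60 = 1.12 s

1.12 s


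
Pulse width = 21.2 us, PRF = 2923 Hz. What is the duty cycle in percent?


DC = 21.2e-6 * 2923 * 100 = 6.2%

6.2%


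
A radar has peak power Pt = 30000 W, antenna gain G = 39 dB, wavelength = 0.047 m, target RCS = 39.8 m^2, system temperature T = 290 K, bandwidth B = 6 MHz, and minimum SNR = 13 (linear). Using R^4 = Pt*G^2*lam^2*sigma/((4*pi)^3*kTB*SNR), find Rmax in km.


G_lin = 10^(39/10) = 7943.282347
R^4 = 30000 * 7943.282347^2 * 0.047^2 * 39.8 / ((4*pi)^3 * 1.38e-23 * 290 * 6000000.0 * 13)
R^4 = 2.68657e20 m^4
R_max = (2.68657e20)^(1/4) = 128026.4 m = 128.0 km

128.0 km


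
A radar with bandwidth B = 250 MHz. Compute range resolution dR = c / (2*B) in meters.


dR = 3e8 / (2 * 250000000.0) = 0.6 m

0.6 m


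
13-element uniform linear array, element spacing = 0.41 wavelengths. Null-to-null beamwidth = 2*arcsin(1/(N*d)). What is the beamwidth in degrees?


1/(N*d) = 1/(13*0.41) = 0.187617
BW = 2*arcsin(0.187617) = 21.6 degrees

21.6 degrees


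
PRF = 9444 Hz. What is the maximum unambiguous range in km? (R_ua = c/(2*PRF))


R_ua = 3e8 / (2 * 9444) = 15883.1 m = 15.9 km

15.9 km


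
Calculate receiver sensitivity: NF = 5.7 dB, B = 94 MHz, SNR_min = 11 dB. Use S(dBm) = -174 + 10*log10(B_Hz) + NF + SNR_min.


10*log10(94000000.0) = 79.73
S = -174 + 79.73 + 5.7 + 11 = -77.6 dBm

-77.6 dBm


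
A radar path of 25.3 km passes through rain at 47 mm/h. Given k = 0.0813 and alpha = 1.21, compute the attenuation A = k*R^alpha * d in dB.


gamma = 0.0813 * 47^1.21 = 8.576872 dB/km
A = 8.576872 * 25.3 = 216.99 dB

216.99 dB


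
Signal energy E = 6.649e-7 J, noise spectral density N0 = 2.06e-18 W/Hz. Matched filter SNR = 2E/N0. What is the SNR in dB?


SNR_lin = 2 * 6.649e-7 / 2.06e-18 = 6.455e11
SNR_dB = 10*log10(6.455e11) = 118.1 dB

118.1 dB


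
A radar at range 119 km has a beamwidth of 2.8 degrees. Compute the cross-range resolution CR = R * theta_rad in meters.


BW_rad = 0.048869219
CR = 119000 * 0.048869219 = 5815.4 m

5815.4 m


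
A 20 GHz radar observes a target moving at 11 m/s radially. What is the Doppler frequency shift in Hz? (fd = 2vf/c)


fd = 2 * 11 * 20000000000.0 / 3e8 = 1466.7 Hz

1466.7 Hz


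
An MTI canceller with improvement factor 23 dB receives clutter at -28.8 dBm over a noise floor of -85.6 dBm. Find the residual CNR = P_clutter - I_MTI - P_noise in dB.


CNR = -28.8 - 23 - (-85.6) = 33.8 dB

33.8 dB


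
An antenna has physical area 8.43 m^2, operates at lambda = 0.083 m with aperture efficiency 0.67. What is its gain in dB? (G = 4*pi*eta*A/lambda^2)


G_linear = 4*pi*0.67*8.43/0.083^2 = 10302.82
G_dB = 10*log10(10302.82) = 40.1 dB

40.1 dB


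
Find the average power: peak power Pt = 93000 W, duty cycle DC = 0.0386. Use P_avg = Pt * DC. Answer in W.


P_avg = 93000 * 0.0386 = 3589.8 W

3589.8 W


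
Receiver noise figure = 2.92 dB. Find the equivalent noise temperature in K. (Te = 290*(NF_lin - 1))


NF_lin = 10^(2.92/10) = 1.958845
Te = 290 * (1.958845 - 1) = 278.1 K

278.1 K


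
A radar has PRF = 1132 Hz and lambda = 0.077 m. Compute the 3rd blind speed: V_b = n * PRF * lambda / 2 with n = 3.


V_blind = 3 * 1132 * 0.077 / 2 = 130.7 m/s

130.7 m/s


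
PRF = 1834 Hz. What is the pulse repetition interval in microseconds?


PRI = 1/1834 = 0.0005452563 s = 545.3 us

545.3 us


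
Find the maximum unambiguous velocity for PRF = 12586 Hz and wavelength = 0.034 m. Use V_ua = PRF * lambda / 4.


V_ua = 12586 * 0.034 / 4 = 107.0 m/s

107.0 m/s


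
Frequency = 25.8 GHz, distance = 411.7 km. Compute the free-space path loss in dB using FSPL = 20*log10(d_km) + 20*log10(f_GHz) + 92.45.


20*log10(411.7) = 52.29
20*log10(25.8) = 28.23
FSPL = 173.0 dB

173.0 dB


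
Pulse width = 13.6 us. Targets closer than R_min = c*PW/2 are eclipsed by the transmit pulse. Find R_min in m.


R_min = 3e8 * 13.6e-6 / 2 = 2040.0 m

2040.0 m


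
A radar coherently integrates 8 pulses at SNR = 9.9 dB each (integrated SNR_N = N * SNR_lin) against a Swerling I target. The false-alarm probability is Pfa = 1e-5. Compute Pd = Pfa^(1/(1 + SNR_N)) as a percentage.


SNR_lin = 10^(9.9/10) = 9.77237
SNR_N = 8 * 9.77237 = 78.17896
1/(1 + SNR_N) = 1/79.17896 = 0.0126296
Pd = (1e-5)^0.0126296 = 0.86467
Pd = 86.5%

86.5%


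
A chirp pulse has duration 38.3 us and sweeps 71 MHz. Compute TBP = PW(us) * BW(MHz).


TBP = 38.3 * 71 = 2719.3

2719.3


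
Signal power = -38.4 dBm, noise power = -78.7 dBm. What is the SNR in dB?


SNR = -38.4 - (-78.7) = 40.3 dB

40.3 dB


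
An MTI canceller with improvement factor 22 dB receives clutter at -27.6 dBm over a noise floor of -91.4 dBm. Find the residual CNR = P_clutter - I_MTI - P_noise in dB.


CNR = -27.6 - 22 - (-91.4) = 41.8 dB

41.8 dB


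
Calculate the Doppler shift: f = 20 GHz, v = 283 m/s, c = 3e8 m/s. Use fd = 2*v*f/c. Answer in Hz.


fd = 2 * 283 * 20000000000.0 / 3e8 = 37733.3 Hz

37733.3 Hz


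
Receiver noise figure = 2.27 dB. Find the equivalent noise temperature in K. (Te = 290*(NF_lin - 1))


NF_lin = 10^(2.27/10) = 1.686553
Te = 290 * (1.686553 - 1) = 199.1 K

199.1 K


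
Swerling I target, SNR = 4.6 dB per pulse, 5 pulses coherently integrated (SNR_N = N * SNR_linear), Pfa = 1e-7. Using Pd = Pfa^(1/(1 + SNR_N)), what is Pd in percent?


SNR_lin = 10^(4.6/10) = 2.88403
SNR_N = 5 * 2.88403 = 14.42015
1/(1 + SNR_N) = 1/15.42015 = 0.0648502
Pd = (1e-7)^0.0648502 = 0.3516
Pd = 35.2%

35.2%


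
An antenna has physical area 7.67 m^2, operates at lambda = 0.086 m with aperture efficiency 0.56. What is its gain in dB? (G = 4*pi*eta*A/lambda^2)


G_linear = 4*pi*0.56*7.67/0.086^2 = 7297.87
G_dB = 10*log10(7297.87) = 38.6 dB

38.6 dB


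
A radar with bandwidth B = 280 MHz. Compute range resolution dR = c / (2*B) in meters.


dR = 3e8 / (2 * 280000000.0) = 0.54 m

0.54 m


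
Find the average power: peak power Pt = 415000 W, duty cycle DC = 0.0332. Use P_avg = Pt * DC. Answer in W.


P_avg = 415000 * 0.0332 = 13778.0 W

13778.0 W


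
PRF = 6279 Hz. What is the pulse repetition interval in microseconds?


PRI = 1/6279 = 0.000159261 s = 159.3 us

159.3 us


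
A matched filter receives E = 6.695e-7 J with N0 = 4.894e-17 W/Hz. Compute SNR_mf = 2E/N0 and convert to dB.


SNR_lin = 2 * 6.695e-7 / 4.894e-17 = 2.736e10
SNR_dB = 10*log10(2.736e10) = 104.4 dB

104.4 dB


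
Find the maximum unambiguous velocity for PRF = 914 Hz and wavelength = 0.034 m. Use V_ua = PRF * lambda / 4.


V_ua = 914 * 0.034 / 4 = 7.8 m/s

7.8 m/s


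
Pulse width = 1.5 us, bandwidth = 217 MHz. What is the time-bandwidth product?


TBP = 1.5 * 217 = 325.5

325.5


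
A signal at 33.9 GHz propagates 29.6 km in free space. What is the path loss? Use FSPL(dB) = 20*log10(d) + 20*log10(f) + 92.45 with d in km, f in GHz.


20*log10(29.6) = 29.43
20*log10(33.9) = 30.6
FSPL = 152.5 dB

152.5 dB


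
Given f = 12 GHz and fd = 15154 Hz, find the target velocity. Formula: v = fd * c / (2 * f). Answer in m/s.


v = 15154 * 3e8 / (2 * 12000000000.0) = 189.4 m/s

189.4 m/s


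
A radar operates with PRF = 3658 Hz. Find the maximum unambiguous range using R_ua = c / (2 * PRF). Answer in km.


R_ua = 3e8 / (2 * 3658) = 41006.0 m = 41.0 km

41.0 km


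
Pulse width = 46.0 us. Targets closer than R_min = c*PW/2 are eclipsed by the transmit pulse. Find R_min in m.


R_min = 3e8 * 46.0e-6 / 2 = 6900.0 m

6900.0 m


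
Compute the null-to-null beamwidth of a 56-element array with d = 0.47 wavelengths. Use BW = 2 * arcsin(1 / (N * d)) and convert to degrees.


1/(N*d) = 1/(56*0.47) = 0.037994
BW = 2*arcsin(0.037994) = 4.4 degrees

4.4 degrees


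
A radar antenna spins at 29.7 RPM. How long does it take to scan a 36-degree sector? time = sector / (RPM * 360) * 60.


t = 36 / (29.7 * 360) * 60 = 0.2 s

0.2 s


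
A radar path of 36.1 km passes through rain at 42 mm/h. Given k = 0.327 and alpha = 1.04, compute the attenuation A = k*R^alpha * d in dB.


gamma = 0.327 * 42^1.04 = 15.948763 dB/km
A = 15.948763 * 36.1 = 575.75 dB

575.75 dB


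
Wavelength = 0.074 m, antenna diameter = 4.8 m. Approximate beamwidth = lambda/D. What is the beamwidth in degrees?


BW_rad = 0.074 / 4.8 = 0.015417
BW_deg = 0.88 degrees

0.88 degrees


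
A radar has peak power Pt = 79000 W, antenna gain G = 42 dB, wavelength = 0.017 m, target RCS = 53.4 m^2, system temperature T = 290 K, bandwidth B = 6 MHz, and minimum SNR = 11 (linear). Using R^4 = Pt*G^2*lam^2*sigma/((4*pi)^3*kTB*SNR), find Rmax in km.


G_lin = 10^(42/10) = 15848.931925
R^4 = 79000 * 15848.931925^2 * 0.017^2 * 53.4 / ((4*pi)^3 * 1.38e-23 * 290 * 6000000.0 * 11)
R^4 = 5.84273e20 m^4
R_max = (5.84273e20)^(1/4) = 155472.6 m = 155.5 km

155.5 km


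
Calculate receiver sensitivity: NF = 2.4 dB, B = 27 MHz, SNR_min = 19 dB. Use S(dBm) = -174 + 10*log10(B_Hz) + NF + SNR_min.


10*log10(27000000.0) = 74.31
S = -174 + 74.31 + 2.4 + 19 = -78.3 dBm

-78.3 dBm


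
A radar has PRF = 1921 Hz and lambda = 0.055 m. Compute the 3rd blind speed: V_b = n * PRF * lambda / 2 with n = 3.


V_blind = 3 * 1921 * 0.055 / 2 = 158.5 m/s

158.5 m/s


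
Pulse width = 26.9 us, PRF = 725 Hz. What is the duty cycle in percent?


DC = 26.9e-6 * 725 * 100 = 1.95%

1.95%


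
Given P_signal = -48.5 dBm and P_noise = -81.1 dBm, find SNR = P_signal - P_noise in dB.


SNR = -48.5 - (-81.1) = 32.6 dB

32.6 dB


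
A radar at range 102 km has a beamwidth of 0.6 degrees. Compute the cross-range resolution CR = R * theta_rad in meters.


BW_rad = 0.010471976
CR = 102000 * 0.010471976 = 1068.1 m

1068.1 m
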